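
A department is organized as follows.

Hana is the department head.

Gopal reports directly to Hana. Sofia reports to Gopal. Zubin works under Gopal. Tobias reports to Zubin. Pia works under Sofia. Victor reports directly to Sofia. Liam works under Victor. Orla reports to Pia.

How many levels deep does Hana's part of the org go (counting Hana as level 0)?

4

The longest chain under Hana runs Hana → Gopal → Sofia → Victor → Liam, which is 4 levels below Hana.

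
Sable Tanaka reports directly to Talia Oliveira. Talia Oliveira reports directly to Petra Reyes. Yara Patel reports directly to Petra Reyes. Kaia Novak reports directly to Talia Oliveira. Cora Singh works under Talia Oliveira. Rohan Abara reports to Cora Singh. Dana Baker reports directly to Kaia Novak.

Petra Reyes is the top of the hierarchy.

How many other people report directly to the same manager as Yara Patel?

1

Yara Patel reports to Petra Reyes. Petra Reyes's other direct reports are Talia Oliveira — 1 peer.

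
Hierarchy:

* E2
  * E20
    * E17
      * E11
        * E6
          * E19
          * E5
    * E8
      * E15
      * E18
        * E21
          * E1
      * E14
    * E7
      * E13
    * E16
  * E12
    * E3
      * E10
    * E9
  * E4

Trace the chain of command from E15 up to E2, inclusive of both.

E15 reports to E8. E8 reports to E20. E20 reports to E2. E2 is at the top.

E15 -> E8 -> E20 -> E2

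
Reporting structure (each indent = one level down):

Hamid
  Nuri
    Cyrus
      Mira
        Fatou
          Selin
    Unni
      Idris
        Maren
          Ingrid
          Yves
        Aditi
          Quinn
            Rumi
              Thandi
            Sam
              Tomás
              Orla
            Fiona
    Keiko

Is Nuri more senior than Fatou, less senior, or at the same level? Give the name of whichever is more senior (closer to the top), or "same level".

Nuri is 1 level below Hamid; Fatou is 4. Nuri is higher.

Nuri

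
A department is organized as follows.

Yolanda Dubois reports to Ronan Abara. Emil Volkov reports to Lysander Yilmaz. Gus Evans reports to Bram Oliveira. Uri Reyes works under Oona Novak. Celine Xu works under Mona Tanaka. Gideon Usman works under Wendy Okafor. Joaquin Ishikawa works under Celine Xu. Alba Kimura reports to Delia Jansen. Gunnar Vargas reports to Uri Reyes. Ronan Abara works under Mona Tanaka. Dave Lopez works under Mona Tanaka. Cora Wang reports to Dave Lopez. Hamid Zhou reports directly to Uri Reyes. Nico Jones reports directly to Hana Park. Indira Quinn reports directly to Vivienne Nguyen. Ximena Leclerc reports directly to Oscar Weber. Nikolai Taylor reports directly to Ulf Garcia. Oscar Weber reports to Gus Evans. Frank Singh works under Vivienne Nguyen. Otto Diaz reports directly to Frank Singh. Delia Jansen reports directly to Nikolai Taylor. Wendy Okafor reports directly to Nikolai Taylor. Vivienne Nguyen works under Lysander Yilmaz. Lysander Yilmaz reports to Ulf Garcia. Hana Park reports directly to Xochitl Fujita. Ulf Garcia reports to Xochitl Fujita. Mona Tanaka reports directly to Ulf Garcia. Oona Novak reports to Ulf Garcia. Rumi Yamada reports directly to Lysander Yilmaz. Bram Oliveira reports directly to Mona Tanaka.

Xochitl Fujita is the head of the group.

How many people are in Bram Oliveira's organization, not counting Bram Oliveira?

Bram Oliveira directly manages Gus Evans. Under Gus Evans: Oscar Weber, Ximena Leclerc (2). That's 3 in total.

3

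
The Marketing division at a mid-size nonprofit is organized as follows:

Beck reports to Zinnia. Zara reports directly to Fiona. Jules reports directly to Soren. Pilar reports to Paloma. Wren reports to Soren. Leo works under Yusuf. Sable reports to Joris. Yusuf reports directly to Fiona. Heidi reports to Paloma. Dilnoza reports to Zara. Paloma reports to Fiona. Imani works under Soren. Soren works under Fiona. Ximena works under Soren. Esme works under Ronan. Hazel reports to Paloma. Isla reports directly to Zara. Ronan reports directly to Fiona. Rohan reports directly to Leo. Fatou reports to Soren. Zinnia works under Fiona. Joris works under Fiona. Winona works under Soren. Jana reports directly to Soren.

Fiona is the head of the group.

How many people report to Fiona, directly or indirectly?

24

Fiona directly manages Paloma, Zara, Joris, Yusuf, Soren, Zinnia, Ronan. Under Paloma: Pilar, Heidi, Hazel (3). Under Zara: Dilnoza, Isla (2). Under Joris: Sable (1). Under Yusuf: Leo, Rohan (2). Under Soren: Ximena, Fatou, Jules, Wren, Imani, Jana, Winona (7). Under Zinnia: Beck (1). Under Ronan: Esme (1). So Fiona's organization is 7 direct reports plus everyone under them: 4 + 3 + 2 + 3 + 8 + 2 + 2 = 24.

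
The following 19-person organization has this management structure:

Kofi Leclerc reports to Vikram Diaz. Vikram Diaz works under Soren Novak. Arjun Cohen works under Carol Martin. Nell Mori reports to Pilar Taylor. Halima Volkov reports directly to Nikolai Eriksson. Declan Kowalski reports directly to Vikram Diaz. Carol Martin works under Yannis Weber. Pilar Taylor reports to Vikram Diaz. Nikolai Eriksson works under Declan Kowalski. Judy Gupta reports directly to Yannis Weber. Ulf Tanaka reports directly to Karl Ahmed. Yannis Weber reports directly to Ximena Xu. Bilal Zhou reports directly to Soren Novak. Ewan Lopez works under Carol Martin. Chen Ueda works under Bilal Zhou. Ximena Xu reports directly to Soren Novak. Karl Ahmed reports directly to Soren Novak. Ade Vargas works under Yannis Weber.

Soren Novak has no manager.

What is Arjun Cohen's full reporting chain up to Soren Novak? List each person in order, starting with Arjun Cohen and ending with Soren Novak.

Arjun Cohen reports to Carol Martin. Carol Martin reports to Yannis Weber. Yannis Weber reports to Ximena Xu. Ximena Xu reports to Soren Novak. Soren Novak is at the top.

Arjun Cohen -> Carol Martin -> Yannis Weber -> Ximena Xu -> Soren Novak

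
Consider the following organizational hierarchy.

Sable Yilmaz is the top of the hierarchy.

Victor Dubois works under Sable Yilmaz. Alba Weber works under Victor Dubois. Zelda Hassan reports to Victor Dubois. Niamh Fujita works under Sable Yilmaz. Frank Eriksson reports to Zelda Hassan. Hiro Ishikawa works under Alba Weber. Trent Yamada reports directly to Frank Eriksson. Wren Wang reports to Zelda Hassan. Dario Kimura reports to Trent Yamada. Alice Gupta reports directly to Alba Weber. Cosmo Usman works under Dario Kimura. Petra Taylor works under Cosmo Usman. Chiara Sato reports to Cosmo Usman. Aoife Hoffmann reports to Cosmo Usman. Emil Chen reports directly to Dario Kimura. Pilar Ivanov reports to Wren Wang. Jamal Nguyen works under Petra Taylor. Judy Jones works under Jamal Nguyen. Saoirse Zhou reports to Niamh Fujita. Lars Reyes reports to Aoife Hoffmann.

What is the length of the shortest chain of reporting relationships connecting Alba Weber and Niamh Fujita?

3

Alba Weber is 2 levels below Sable Yilmaz, and Niamh Fujita is 1 level below Sable Yilmaz (their lowest common manager). The shortest path runs up from Alba Weber to Sable Yilmaz and back down to Niamh Fujita: 2 + 1 = 3 links.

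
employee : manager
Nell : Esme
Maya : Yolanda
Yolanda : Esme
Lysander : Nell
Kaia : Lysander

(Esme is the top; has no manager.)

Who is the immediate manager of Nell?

Nell reports directly to Esme.

Esme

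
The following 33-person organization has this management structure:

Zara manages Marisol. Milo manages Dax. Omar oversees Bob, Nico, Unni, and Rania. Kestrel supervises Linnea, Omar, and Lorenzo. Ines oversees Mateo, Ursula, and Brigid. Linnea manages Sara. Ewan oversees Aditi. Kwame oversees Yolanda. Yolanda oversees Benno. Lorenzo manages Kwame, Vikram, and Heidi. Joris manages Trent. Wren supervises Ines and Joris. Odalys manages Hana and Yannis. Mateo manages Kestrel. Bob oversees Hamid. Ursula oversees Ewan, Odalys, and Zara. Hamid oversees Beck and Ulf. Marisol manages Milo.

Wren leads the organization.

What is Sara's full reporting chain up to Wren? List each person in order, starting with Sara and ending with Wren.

Sara -> Linnea -> Kestrel -> Mateo -> Ines -> Wren

Sara reports to Linnea. Linnea reports to Kestrel. Kestrel reports to Mateo. Mateo reports to Ines. Ines reports to Wren. Wren is at the top.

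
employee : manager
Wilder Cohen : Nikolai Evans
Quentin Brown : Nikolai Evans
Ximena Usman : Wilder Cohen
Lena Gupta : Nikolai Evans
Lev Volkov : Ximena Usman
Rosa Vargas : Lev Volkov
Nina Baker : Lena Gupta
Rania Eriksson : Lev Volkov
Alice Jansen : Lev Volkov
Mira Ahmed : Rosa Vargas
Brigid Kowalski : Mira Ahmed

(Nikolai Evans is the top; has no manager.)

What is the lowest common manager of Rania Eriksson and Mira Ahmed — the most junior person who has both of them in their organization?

Lev Volkov

Rania Eriksson's chain of managers is Lev Volkov, Ximena Usman, Wilder Cohen, Nikolai Evans. Mira Ahmed's chain of managers is Rosa Vargas, Lev Volkov, Ximena Usman, Wilder Cohen, Nikolai Evans. The first manager that appears in both chains is Lev Volkov.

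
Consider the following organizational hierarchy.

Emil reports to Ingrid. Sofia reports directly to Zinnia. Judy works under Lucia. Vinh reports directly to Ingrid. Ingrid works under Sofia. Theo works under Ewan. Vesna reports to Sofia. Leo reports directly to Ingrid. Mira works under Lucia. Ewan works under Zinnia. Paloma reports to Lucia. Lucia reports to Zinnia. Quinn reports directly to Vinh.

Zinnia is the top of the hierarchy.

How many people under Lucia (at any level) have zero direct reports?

The people in Lucia's organization with no one reporting to them are Mira, Paloma, Judy. That is 3.

3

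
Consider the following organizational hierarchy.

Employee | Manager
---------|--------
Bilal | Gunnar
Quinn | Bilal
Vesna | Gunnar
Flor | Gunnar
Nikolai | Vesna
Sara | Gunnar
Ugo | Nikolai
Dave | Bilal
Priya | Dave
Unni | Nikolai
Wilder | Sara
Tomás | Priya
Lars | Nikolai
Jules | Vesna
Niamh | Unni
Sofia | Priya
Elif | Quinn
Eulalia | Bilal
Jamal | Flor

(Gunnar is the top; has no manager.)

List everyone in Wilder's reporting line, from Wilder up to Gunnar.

Wilder -> Sara -> Gunnar

Wilder reports to Sara. Sara reports to Gunnar. Gunnar is at the top.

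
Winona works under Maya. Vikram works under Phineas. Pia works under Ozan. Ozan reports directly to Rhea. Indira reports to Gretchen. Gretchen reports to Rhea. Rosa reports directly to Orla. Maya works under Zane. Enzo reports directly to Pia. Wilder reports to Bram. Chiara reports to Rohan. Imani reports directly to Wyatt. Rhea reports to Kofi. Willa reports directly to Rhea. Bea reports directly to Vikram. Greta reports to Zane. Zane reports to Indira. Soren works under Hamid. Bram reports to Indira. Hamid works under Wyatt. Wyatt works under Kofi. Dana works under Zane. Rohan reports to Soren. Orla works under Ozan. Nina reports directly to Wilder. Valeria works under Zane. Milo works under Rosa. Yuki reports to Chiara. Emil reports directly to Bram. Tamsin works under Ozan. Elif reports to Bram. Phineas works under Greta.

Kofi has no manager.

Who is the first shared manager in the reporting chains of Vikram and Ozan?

Rhea

Vikram's chain of managers is Phineas, Greta, Zane, Indira, Gretchen, Rhea, Kofi. Ozan's chain of managers is Rhea, Kofi. The first manager that appears in both chains is Rhea.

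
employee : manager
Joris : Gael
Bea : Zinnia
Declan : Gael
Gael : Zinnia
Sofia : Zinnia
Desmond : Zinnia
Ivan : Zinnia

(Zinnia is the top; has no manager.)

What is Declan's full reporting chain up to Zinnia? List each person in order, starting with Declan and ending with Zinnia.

Declan -> Gael -> Zinnia

Declan reports to Gael. Gael reports to Zinnia. Zinnia is at the top.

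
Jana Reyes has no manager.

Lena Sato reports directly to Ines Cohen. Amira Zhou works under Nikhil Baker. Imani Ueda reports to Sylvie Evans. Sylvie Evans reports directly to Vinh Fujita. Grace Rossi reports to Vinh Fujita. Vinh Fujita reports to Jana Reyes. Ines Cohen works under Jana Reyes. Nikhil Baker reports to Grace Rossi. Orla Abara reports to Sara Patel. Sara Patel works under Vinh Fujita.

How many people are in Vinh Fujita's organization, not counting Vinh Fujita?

7

Vinh Fujita directly manages Grace Rossi, Sara Patel, Sylvie Evans. Under Grace Rossi: Nikhil Baker, Amira Zhou (2). Under Sara Patel: Orla Abara (1). Under Sylvie Evans: Imani Ueda (1). So Vinh Fujita's organization is 3 direct reports plus everyone under them: 3 + 2 + 2 = 7.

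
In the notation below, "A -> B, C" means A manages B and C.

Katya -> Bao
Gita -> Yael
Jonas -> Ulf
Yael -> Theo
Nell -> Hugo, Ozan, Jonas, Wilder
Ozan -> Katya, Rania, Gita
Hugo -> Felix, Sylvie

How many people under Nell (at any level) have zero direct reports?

7

The people in Nell's organization with no one reporting to them are Wilder, Ulf, Theo, Rania, Bao, Sylvie, Felix. That is 7.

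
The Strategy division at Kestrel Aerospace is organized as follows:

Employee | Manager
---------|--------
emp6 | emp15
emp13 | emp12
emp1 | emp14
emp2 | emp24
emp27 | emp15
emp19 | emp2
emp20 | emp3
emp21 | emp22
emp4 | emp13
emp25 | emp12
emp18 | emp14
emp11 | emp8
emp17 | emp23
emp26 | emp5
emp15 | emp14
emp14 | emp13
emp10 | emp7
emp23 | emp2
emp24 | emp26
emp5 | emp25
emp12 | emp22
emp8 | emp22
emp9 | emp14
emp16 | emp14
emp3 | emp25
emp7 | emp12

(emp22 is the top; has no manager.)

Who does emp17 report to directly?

emp17 reports directly to emp23.

emp23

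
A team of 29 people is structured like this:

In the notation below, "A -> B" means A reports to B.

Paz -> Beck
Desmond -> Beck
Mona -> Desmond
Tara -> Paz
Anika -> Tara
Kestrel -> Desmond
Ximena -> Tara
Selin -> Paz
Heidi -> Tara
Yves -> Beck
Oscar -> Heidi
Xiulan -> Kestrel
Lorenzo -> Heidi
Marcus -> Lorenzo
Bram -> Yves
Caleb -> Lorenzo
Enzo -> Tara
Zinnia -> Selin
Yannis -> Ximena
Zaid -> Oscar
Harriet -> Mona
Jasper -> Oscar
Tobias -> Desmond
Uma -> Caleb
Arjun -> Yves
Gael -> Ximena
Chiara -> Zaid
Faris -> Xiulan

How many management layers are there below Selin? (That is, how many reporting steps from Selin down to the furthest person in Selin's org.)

1

The longest chain under Selin runs Selin → Zinnia, which is 1 level below Selin.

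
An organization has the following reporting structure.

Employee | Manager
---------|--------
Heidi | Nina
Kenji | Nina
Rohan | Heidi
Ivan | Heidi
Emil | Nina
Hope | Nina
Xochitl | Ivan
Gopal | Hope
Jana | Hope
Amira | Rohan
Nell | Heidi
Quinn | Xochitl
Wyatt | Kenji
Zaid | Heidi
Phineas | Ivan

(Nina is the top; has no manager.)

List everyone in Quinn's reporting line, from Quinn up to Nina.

Quinn -> Xochitl -> Ivan -> Heidi -> Nina

Quinn reports to Xochitl. Xochitl reports to Ivan. Ivan reports to Heidi. Heidi reports to Nina. Nina is at the top.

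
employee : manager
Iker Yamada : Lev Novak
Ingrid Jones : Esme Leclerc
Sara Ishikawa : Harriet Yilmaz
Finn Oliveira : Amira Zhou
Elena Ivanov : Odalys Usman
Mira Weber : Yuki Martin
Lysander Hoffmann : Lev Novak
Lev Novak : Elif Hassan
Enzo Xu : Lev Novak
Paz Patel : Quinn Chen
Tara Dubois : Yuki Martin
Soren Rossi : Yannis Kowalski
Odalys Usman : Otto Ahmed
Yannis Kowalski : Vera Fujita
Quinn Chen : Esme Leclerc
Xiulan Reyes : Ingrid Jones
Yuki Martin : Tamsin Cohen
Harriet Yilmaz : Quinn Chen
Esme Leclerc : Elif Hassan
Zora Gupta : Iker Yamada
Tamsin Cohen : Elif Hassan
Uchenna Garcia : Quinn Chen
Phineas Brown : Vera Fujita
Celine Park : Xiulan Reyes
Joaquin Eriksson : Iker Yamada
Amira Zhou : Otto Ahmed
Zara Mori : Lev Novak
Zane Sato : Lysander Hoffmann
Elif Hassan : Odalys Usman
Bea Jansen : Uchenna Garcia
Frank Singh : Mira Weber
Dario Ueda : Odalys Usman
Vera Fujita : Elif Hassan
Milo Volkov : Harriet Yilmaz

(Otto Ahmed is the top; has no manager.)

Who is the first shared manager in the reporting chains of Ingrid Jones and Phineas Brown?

Elif Hassan

Ingrid Jones's chain of managers is Esme Leclerc, Elif Hassan, Odalys Usman, Otto Ahmed. Phineas Brown's chain of managers is Vera Fujita, Elif Hassan, Odalys Usman, Otto Ahmed. The first manager that appears in both chains is Elif Hassan.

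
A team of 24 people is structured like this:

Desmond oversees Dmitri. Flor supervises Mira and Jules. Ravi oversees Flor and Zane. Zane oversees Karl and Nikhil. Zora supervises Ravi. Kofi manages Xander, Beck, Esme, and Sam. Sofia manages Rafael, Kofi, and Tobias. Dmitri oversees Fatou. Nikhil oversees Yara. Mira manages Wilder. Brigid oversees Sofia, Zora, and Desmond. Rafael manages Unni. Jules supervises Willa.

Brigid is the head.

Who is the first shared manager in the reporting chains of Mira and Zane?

Mira's chain of managers is Flor, Ravi, Zora, Brigid. Zane's chain of managers is Ravi, Zora, Brigid. The first manager that appears in both chains is Ravi.

Ravi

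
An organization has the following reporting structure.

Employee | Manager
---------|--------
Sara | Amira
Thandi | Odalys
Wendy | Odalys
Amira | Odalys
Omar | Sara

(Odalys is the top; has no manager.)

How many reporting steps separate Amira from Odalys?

1

Chain from Amira up to Odalys: Amira → Odalys. That is 1 step up, so Amira is 1 level below Odalys.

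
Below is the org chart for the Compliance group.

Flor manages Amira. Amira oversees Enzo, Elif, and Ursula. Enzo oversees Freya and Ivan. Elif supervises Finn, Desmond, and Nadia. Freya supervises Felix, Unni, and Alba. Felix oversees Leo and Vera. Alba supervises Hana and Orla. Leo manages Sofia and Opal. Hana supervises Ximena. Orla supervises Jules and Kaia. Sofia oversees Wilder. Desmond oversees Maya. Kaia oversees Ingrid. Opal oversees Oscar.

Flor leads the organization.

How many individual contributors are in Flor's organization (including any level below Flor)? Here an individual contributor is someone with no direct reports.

12

The people in Flor's organization with no one reporting to them are Ursula, Nadia, Maya, Finn, Ivan, Ingrid, Jules, Ximena, Unni, Vera, Oscar, Wilder. That is 12.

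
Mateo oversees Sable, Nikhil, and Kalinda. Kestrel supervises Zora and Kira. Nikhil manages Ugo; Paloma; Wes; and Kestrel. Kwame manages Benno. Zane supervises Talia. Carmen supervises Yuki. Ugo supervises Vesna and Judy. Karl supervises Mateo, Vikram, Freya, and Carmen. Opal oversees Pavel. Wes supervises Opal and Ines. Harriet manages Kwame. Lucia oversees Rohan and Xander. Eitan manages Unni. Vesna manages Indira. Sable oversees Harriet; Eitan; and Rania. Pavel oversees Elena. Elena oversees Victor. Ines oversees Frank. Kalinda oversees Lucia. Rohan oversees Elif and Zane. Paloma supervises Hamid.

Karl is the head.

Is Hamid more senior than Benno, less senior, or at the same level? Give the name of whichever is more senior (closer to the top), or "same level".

Hamid

Hamid is 4 levels below Karl; Benno is 5. Hamid is higher.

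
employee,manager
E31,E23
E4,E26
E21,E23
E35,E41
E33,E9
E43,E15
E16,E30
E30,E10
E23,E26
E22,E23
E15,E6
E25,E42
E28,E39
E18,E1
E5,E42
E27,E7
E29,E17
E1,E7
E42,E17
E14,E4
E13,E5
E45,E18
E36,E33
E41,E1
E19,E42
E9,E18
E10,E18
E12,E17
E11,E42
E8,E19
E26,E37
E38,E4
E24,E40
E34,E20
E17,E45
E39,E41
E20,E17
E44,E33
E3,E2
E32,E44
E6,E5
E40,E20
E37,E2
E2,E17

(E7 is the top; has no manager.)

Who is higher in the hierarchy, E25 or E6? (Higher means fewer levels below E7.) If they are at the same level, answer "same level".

E25 is 6 levels below E7; E6 is 7. E25 is higher.

E25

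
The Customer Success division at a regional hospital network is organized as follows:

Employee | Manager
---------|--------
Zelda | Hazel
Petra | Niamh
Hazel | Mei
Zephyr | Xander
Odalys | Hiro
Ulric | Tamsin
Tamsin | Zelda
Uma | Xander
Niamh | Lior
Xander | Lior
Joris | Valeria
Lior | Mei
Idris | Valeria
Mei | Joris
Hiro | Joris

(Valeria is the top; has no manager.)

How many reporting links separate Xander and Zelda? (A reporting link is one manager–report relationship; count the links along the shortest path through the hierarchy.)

Xander is 2 levels below Mei, and Zelda is 2 levels below Mei (their lowest common manager). The shortest path runs up from Xander to Mei and back down to Zelda: 2 + 2 = 4 links.

4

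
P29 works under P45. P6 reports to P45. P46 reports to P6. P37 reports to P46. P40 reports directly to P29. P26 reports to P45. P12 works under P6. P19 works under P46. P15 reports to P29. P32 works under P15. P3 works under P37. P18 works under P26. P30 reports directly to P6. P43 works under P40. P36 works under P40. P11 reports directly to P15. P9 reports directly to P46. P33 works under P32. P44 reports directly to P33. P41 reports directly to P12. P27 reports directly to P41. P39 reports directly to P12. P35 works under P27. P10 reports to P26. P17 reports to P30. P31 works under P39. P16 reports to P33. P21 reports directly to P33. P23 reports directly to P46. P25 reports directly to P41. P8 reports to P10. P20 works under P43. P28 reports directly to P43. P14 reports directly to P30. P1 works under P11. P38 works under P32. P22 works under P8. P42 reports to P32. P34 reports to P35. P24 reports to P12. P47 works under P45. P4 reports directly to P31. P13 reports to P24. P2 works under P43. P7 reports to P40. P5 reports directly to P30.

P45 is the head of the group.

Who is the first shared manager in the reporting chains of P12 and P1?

P45

P12's chain of managers is P6, P45. P1's chain of managers is P11, P15, P29, P45. The first manager that appears in both chains is P45.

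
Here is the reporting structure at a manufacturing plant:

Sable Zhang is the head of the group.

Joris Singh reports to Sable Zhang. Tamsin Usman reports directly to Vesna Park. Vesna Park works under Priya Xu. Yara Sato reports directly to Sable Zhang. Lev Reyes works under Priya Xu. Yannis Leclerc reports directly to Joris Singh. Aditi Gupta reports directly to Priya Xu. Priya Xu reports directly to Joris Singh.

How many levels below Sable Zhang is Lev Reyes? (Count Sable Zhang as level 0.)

Chain from Lev Reyes up to Sable Zhang: Lev Reyes → Priya Xu → Joris Singh → Sable Zhang. That is 3 steps up, so Lev Reyes is 3 levels below Sable Zhang.

3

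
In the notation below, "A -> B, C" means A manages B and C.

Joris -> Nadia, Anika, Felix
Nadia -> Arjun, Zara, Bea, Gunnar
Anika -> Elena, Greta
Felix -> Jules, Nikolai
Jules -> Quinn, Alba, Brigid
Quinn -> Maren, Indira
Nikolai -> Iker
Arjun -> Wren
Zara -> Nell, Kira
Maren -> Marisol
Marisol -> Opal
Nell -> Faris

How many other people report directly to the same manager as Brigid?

2

Brigid reports to Jules. Jules's other direct reports are Quinn, Alba — 2 peers.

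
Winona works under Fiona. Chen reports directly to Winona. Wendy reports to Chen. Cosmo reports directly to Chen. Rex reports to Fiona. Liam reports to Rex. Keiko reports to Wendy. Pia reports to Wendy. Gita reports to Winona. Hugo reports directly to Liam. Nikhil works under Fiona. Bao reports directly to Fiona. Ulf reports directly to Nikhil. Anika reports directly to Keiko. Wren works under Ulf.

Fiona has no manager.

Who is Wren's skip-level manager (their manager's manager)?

Wren reports to Ulf, and Ulf reports to Nikhil. So Wren's skip-level manager is Nikhil.

Nikhil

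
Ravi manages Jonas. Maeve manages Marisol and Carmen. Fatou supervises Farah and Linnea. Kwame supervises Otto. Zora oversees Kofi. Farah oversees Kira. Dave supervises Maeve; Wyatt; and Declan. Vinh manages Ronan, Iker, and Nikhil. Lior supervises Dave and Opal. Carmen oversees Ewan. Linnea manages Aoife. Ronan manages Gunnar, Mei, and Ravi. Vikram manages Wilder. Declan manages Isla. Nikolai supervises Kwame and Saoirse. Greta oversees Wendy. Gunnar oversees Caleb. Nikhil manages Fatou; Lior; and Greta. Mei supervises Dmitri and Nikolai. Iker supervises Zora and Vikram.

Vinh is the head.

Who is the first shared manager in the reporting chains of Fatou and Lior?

Nikhil

Fatou's chain of managers is Nikhil, Vinh. Lior's chain of managers is Nikhil, Vinh. The first manager that appears in both chains is Nikhil.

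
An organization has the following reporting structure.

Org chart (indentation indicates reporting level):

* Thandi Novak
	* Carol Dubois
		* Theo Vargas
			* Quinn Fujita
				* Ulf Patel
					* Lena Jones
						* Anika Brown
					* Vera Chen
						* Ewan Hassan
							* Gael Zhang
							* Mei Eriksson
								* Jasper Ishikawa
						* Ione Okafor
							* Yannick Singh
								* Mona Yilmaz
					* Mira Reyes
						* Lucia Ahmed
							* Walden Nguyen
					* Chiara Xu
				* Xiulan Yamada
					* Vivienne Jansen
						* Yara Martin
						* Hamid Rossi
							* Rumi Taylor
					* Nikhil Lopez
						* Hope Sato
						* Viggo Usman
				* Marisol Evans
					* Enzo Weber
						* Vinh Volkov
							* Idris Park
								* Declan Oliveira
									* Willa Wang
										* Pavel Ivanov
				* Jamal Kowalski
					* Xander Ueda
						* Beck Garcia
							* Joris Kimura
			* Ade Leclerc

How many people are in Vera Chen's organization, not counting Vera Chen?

7

Vera Chen directly manages Ewan Hassan, Ione Okafor. Under Ewan Hassan: Mei Eriksson, Jasper Ishikawa, Gael Zhang (3). Under Ione Okafor: Yannick Singh, Mona Yilmaz (2). So Vera Chen's organization is 2 direct reports plus everyone under them: 4 + 3 = 7.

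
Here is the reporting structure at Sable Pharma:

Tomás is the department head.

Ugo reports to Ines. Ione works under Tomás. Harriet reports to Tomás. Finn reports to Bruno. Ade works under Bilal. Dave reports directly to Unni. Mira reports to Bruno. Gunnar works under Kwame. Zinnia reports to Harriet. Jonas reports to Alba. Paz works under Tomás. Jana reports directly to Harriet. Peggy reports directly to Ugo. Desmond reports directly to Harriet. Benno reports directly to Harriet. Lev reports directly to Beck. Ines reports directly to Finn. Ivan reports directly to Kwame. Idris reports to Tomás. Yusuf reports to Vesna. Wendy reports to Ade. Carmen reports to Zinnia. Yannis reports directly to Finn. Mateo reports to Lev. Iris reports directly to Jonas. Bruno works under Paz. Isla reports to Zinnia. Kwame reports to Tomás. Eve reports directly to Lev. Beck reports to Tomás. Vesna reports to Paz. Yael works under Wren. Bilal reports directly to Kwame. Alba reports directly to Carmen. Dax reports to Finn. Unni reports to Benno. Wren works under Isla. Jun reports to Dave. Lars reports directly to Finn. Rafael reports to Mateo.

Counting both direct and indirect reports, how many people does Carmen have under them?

3

Carmen directly manages Alba. Under Alba: Jonas, Iris (2). That's 3 in total.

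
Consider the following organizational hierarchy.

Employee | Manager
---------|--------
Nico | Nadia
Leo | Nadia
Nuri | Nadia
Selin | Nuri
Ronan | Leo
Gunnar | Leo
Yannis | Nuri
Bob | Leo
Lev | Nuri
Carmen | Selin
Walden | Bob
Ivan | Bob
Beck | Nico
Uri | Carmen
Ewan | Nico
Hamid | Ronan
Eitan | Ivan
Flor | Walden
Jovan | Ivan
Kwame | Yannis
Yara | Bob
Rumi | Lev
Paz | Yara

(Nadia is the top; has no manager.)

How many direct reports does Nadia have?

3

Nadia directly manages Nico, Leo, Nuri. That is 3 direct reports.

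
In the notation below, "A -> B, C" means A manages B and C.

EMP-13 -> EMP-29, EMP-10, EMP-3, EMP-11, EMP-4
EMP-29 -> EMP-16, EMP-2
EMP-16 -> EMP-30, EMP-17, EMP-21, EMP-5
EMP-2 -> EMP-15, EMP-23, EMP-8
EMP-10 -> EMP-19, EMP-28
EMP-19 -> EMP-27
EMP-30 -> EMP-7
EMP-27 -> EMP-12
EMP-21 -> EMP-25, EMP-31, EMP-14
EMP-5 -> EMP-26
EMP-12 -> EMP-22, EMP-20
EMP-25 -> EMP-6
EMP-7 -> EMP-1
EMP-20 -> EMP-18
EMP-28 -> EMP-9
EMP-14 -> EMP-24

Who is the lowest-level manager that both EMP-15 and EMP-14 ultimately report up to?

EMP-15's chain of managers is EMP-2, EMP-29, EMP-13. EMP-14's chain of managers is EMP-21, EMP-16, EMP-29, EMP-13. The first manager that appears in both chains is EMP-29.

EMP-29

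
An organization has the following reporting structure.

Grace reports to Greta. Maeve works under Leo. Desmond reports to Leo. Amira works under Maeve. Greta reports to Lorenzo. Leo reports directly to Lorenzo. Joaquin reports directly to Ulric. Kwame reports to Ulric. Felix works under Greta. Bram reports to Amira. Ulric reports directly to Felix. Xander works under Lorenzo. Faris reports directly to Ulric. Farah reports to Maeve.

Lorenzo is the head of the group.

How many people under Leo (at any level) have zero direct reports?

3

The people in Leo's organization with no one reporting to them are Desmond, Farah, Bram. That is 3.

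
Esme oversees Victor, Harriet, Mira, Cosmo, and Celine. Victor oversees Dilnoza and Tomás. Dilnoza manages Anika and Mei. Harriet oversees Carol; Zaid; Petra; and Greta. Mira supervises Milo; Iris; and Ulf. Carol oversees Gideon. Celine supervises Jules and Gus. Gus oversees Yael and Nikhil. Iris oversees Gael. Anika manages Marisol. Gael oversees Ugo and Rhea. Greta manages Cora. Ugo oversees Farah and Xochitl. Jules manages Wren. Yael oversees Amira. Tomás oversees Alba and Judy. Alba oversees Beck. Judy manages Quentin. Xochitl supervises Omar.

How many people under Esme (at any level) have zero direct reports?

17

The people in Esme's organization with no one reporting to them are Wren, Nikhil, Amira, Cosmo, Ulf, Rhea, Omar, Farah, Milo, Cora, Petra, Zaid, Gideon, Quentin, Beck, Mei, Marisol. That is 17.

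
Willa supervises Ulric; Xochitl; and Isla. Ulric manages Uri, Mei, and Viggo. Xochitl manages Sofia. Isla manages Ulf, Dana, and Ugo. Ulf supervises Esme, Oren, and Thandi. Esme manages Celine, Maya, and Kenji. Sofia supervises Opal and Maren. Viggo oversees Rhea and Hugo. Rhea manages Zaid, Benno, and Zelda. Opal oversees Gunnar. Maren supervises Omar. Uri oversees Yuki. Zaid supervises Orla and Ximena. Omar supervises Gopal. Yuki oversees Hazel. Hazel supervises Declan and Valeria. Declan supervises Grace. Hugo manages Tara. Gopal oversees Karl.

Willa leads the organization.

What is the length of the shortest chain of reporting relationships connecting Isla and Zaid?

5

Isla is 1 level below Willa, and Zaid is 4 levels below Willa (their lowest common manager). The shortest path runs up from Isla to Willa and back down to Zaid: 1 + 4 = 5 links.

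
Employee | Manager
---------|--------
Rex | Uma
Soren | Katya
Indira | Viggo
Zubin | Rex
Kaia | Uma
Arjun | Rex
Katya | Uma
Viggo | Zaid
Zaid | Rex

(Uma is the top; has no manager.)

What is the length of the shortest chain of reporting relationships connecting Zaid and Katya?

Zaid is 2 levels below Uma, and Katya is 1 level below Uma (their lowest common manager). The shortest path runs up from Zaid to Uma and back down to Katya: 2 + 1 = 3 links.

3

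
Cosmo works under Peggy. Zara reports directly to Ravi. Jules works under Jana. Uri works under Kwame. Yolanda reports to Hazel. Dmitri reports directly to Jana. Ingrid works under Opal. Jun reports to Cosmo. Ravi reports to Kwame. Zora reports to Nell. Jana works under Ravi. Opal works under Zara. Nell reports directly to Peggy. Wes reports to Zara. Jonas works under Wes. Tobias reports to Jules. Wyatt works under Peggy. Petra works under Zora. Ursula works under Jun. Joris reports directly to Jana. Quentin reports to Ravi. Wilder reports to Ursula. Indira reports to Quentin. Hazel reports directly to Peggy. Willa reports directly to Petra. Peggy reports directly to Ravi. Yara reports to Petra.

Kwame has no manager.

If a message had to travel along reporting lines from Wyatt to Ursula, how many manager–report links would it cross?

Wyatt is 1 level below Peggy, and Ursula is 3 levels below Peggy (their lowest common manager). The shortest path runs up from Wyatt to Peggy and back down to Ursula: 1 + 3 = 4 links.

4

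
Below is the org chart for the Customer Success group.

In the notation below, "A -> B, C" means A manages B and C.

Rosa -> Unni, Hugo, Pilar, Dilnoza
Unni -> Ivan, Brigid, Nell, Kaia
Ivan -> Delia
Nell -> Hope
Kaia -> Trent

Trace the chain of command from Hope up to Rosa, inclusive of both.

Hope -> Nell -> Unni -> Rosa

Hope reports to Nell. Nell reports to Unni. Unni reports to Rosa. Rosa is at the top.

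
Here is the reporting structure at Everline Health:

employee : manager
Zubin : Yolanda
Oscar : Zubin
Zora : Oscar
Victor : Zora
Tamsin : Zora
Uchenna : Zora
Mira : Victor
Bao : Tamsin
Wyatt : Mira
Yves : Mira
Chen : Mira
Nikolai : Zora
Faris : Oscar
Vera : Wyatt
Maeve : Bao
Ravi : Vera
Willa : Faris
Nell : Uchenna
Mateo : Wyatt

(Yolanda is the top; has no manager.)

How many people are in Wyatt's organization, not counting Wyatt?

3

Wyatt directly manages Vera, Mateo. Under Vera: Ravi (1). Mateo has no reports. So Wyatt's organization is 2 direct reports plus everyone under them: 2 + 1 = 3.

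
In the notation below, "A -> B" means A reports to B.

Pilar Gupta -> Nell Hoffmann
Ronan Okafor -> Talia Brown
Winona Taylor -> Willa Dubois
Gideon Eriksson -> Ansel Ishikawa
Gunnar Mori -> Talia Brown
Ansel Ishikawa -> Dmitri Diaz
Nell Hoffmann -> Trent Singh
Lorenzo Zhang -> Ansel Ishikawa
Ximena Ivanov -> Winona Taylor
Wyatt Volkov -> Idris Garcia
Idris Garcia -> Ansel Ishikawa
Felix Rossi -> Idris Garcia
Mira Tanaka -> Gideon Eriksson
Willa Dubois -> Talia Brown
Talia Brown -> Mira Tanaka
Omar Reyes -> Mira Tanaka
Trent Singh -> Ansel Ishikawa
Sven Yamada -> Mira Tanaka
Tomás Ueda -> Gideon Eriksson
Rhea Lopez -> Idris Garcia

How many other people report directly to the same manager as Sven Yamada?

2

Sven Yamada reports to Mira Tanaka. Mira Tanaka's other direct reports are Omar Reyes, Talia Brown — 2 peers.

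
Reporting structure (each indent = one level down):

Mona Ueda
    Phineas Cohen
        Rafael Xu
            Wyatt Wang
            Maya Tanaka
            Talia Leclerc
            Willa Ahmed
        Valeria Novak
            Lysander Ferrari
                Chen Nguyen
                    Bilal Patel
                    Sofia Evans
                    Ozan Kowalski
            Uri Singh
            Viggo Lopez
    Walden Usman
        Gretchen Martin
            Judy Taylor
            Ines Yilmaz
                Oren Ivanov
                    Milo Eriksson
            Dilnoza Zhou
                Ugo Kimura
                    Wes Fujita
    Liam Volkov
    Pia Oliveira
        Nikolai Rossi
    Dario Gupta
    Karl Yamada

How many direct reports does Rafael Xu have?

4

Rafael Xu directly manages Wyatt Wang, Maya Tanaka, Talia Leclerc, Willa Ahmed. That is 4 direct reports.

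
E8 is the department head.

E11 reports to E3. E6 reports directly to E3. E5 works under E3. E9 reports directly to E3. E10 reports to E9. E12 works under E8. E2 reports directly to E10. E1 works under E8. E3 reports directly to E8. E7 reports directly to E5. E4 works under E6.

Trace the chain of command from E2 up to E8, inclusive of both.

E2 reports to E10. E10 reports to E9. E9 reports to E3. E3 reports to E8. E8 is at the top.

E2 -> E10 -> E9 -> E3 -> E8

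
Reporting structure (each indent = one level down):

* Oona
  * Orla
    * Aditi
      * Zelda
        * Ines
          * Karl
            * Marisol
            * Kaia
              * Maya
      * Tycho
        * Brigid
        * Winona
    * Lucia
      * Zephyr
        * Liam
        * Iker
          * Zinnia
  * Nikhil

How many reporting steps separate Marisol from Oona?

Chain from Marisol up to Oona: Marisol → Karl → Ines → Zelda → Aditi → Orla → Oona. That is 6 steps up, so Marisol is 6 levels below Oona.

6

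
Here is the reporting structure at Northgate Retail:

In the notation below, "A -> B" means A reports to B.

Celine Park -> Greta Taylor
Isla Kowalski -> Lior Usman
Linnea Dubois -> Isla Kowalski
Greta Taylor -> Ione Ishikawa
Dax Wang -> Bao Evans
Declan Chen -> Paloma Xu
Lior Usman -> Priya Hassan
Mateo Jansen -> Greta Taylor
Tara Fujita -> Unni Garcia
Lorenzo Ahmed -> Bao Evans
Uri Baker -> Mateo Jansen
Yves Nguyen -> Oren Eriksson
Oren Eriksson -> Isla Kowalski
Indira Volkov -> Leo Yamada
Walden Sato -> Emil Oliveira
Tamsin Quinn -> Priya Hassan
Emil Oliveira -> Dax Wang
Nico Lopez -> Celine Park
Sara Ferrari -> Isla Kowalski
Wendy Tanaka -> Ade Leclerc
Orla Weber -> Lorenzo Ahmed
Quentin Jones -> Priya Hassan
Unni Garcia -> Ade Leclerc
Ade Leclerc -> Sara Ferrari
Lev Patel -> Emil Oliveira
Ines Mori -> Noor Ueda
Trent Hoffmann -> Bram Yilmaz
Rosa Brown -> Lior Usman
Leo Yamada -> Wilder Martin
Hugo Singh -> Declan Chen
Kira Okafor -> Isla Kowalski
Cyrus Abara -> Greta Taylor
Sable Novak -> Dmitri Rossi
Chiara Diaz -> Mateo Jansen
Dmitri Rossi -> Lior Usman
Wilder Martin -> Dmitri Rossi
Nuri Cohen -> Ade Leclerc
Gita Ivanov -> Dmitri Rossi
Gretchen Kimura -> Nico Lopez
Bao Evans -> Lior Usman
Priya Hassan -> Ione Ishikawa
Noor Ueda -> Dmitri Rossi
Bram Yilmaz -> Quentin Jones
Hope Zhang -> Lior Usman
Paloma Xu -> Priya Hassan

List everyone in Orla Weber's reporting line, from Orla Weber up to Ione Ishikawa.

Orla Weber reports to Lorenzo Ahmed. Lorenzo Ahmed reports to Bao Evans. Bao Evans reports to Lior Usman. Lior Usman reports to Priya Hassan. Priya Hassan reports to Ione Ishikawa. Ione Ishikawa is at the top.

Orla Weber -> Lorenzo Ahmed -> Bao Evans -> Lior Usman -> Priya Hassan -> Ione Ishikawa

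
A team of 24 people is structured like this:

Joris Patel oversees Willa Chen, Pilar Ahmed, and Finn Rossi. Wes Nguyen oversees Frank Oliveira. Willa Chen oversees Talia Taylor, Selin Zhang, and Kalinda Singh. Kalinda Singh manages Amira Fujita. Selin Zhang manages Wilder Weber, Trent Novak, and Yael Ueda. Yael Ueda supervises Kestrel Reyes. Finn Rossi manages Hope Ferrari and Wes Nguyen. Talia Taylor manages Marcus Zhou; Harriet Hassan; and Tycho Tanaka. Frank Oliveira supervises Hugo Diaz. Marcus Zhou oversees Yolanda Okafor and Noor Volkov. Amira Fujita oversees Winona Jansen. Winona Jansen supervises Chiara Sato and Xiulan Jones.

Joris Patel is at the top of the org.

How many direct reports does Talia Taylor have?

Talia Taylor directly manages Marcus Zhou, Harriet Hassan, Tycho Tanaka. That is 3 direct reports.

3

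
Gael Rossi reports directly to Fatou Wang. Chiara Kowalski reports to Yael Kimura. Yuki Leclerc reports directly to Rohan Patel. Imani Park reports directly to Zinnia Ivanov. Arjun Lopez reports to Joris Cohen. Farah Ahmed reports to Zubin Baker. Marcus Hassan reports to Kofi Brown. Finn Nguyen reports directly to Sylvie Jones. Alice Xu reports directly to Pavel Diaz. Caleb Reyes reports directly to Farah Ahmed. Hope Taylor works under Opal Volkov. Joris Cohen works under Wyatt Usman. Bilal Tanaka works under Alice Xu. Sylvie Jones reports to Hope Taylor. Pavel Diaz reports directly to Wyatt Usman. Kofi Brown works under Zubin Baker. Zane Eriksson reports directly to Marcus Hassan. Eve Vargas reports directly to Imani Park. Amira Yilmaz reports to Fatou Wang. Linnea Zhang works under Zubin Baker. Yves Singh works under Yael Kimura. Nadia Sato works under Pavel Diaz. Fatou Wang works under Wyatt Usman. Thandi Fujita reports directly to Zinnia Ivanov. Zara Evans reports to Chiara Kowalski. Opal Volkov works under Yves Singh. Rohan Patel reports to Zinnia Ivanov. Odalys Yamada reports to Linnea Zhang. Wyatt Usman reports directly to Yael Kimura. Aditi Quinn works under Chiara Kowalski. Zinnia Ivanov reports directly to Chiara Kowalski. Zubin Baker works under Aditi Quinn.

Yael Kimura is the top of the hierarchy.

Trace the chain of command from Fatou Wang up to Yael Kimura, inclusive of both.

Fatou Wang reports to Wyatt Usman. Wyatt Usman reports to Yael Kimura. Yael Kimura is at the top.

Fatou Wang -> Wyatt Usman -> Yael Kimura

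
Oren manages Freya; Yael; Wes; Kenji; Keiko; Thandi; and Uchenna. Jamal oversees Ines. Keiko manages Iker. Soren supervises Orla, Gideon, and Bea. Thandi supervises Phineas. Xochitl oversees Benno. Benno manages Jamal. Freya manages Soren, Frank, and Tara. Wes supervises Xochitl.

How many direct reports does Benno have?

Benno directly manages Jamal. That is 1 direct report.

1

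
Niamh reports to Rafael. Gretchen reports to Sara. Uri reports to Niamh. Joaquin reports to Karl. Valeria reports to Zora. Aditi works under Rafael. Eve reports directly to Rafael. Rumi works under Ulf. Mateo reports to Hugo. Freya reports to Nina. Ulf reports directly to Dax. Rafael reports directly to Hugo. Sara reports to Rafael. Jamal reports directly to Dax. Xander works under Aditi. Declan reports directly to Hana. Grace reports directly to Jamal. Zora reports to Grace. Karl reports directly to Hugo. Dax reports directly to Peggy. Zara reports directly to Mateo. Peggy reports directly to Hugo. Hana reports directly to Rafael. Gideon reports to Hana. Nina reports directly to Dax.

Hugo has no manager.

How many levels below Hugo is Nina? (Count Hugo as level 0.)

3

Chain from Nina up to Hugo: Nina → Dax → Peggy → Hugo. That is 3 steps up, so Nina is 3 levels below Hugo.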